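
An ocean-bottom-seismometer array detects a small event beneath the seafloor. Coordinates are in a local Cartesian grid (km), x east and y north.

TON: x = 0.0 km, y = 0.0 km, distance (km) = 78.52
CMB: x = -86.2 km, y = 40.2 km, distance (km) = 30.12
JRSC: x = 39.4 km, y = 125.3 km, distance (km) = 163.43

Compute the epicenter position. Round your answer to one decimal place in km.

(-77.7, 11.3)

Circle about each station: x² + y² = 78.52²; (x + 86.2)² + (y − 40.2)² = 30.12²; (x − 39.4)² + (y − 125.3)² = 163.43².
Subtracting pairs of circle equations eliminates x²+y² and gives linear equations (the radical axes):
-172.4 x + 80.4 y = 14304.66
78.8 x + 250.6 y = -3291.52
Solving the 2×2 system: x ≈ -77.7, y ≈ 11.3 km.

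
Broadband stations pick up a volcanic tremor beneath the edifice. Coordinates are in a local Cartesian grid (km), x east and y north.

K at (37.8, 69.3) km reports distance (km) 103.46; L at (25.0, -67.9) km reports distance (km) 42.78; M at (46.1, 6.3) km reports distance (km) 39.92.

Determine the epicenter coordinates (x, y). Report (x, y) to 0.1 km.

(50.3, -33.4)

Circle about each station: (x − 37.8)² + (y − 69.3)² = 103.46²; (x − 25.0)² + (y + 67.9)² = 42.78²; (x − 46.1)² + (y − 6.3)² = 39.92².
Subtracting the K equation from the L and M equations removes the quadratic terms:
-25.6 x − 274.4 y = 7877.92
16.6 x − 126.0 y = 5043.94
Solving the 2×2 system: x ≈ 50.3, y ≈ -33.4 km.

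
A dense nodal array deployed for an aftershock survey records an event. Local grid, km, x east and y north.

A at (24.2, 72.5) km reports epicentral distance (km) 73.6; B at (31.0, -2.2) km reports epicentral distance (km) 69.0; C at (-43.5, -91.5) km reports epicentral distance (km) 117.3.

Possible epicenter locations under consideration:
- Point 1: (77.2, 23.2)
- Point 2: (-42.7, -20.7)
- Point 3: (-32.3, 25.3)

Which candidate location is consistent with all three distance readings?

Point 3

For each candidate, compare |candidate − station| to the reported distance:
Point 1: residuals A 1.2, B 16.3, C 49.2 → max 49.2 km
Point 2: residuals A 41.1, B 7.0, C 46.5 → max 46.5 km
Point 3: residuals A 0.0, B 0.0, C 0.0 → max 0.0 km
Only Point 3 has all residuals ≈ 0.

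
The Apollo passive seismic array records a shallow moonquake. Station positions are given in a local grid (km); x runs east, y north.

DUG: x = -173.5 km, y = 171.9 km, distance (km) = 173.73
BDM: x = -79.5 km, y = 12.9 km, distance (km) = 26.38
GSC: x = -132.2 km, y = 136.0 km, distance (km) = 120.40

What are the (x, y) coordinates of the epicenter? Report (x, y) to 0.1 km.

x ≈ -65.9 km, y ≈ 35.5 km

Circle about each station: (x + 173.5)² + (y − 171.9)² = 173.73²; (x + 79.5)² + (y − 12.9)² = 26.38²; (x + 132.2)² + (y − 136.0)² = 120.40².
Subtracting the DUG equation from the BDM and GSC equations removes the quadratic terms:
188.0 x − 318.0 y = -23678.99
82.6 x − 71.8 y = -7993.07
Solving the 2×2 system: x ≈ -65.9, y ≈ 35.5 km.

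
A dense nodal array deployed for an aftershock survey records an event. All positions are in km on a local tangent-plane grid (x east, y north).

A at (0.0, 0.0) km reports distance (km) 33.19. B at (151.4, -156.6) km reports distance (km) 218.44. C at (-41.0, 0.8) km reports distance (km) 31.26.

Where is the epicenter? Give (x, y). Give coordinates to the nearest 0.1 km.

Circle about each station: x² + y² = 33.19²; (x − 151.4)² + (y + 156.6)² = 218.44²; (x + 41.0)² + (y − 0.8)² = 31.26².
Subtracting pairs of circle equations eliminates x²+y² and gives linear equations (the radical axes):
302.8 x − 313.2 y = 831.06
-82.0 x + 1.6 y = 1806.03
Solving the 2×2 system: x ≈ -22.5, y ≈ -24.4 km.

x ≈ -22.5 km, y ≈ -24.4 km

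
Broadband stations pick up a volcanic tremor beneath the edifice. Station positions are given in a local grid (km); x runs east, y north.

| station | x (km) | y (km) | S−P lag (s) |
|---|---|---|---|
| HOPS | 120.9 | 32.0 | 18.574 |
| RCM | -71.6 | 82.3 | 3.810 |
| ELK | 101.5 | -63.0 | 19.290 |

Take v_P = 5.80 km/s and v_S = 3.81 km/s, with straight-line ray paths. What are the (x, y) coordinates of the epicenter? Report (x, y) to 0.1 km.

(-85.1, 42.2)

Distance from S−P lag: d = Δt · v_P v_S / (v_P − v_S) = Δt · (5.80·3.81)/(5.80−3.81) ≈ 11.1045·Δt.
So d_HOPS = 206.26, d_RCM = 42.31, d_ELK = 214.21 km.
Circle about each station: (x − 120.9)² + (y − 32.0)² = 206.26²; (x + 71.6)² + (y − 82.3)² = 42.31²; (x − 101.5)² + (y + 63.0)² = 214.21².
Subtracting pairs of circle equations eliminates x²+y² and gives linear equations (the radical axes):
-385.0 x + 100.6 y = 37012.09
-38.8 x − 190.0 y = -4712.30
Solving the 2×2 system: x ≈ -85.1, y ≈ 42.2 km.
Check against HOPS (with the unrounded x, y): √((x − 120.9)²+(y − 32.0)²) = 206.26 ≈ 206.26 km. ✓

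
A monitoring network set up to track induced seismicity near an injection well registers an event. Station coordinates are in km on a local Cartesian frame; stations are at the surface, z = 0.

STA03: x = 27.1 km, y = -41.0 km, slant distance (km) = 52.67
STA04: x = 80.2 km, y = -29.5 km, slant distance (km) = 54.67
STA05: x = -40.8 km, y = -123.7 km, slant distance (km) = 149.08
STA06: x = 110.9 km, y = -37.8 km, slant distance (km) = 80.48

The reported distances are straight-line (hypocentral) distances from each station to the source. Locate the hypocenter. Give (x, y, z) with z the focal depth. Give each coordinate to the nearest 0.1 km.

Each station gives a sphere (x−x_i)² + (y−y_i)² + z² = d_i² (stations at z=0).
Subtracting the STA03 sphere from STA04 and STA05: z² cancels, leaving linear equations in x and y:
106.2 x + 23.0 y = 4672.20
-135.8 x − 165.4 y = -4899.80
Solving: x ≈ 45.706, y ≈ -7.902 km (keep extra digits for the depth step; rounded: 45.7, -7.9).
Then from the STA03 sphere: z² = 52.67² − (x − 27.1)² − (y + 41.0)² with x = 45.706, y = -7.902, so z ≈ 36.503 ≈ 36.5 km.
Check against STA06 (with the unrounded solution): distance 80.48 ≈ 80.48 km. ✓

x ≈ 45.7 km, y ≈ -7.9 km, depth ≈ 36.5 km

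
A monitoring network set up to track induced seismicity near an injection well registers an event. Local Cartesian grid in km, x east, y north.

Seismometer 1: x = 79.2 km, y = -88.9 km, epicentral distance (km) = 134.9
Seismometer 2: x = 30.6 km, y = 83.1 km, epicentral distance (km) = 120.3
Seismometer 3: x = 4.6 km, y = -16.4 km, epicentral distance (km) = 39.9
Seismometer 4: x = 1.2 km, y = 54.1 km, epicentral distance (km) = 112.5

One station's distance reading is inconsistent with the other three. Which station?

Seismometer 4

Solve using three stations at a time. Using Seismometer 1, Seismometer 2, Seismometer 3 (subtract circle equations pairwise → linear system) gives (x, y) ≈ (-35.3, -17.6).
Distances from that point to each station vs reported:
  Seismometer 1: calculated 134.9 vs reported 134.9 → residual 0.0 km
  Seismometer 2: calculated 120.3 vs reported 120.3 → residual 0.0 km
  Seismometer 3: calculated 39.9 vs reported 39.9 → residual 0.0 km
  Seismometer 4: calculated 80.4 vs reported 112.5 → residual 32.1 km
Seismometer 1, Seismometer 2, Seismometer 3 are mutually consistent (residuals ≈ 0); Seismometer 4 is off by 32.1 km.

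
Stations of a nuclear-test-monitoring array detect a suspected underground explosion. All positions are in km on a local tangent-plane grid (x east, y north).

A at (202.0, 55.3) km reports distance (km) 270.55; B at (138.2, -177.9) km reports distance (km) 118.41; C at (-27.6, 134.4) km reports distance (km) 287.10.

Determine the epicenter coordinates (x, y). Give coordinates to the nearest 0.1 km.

23.6 km east, -148.1 km north

Circle about each station: (x − 202.0)² + (y − 55.3)² = 270.55²; (x − 138.2)² + (y + 177.9)² = 118.41²; (x + 27.6)² + (y − 134.4)² = 287.10².
Subtracting the A equation from the B and C equations removes the quadratic terms:
-127.6 x − 466.4 y = 66061.93
-459.2 x + 158.2 y = -34266.08
Solving the 2×2 system: x ≈ 23.6, y ≈ -148.1 km.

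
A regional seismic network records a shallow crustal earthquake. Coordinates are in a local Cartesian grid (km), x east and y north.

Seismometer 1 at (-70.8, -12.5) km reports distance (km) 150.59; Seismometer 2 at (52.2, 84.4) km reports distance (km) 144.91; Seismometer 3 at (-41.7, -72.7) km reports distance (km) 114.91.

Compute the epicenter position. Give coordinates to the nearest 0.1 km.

x ≈ 72.4 km, y ≈ -59.1 km

Circle about each station: (x + 70.8)² + (y + 12.5)² = 150.59²; (x − 52.2)² + (y − 84.4)² = 144.91²; (x + 41.7)² + (y + 72.7)² = 114.91².
Subtracting pairs of circle equations eliminates x²+y² and gives linear equations (the radical axes):
246.0 x + 193.8 y = 6357.75
58.2 x − 120.4 y = 11328.33
Solving the 2×2 system: x ≈ 72.4, y ≈ -59.1 km.
Check against Seismometer 1 (with the unrounded x, y): √((x + 70.8)²+(y + 12.5)²) = 150.59 ≈ 150.59 km. ✓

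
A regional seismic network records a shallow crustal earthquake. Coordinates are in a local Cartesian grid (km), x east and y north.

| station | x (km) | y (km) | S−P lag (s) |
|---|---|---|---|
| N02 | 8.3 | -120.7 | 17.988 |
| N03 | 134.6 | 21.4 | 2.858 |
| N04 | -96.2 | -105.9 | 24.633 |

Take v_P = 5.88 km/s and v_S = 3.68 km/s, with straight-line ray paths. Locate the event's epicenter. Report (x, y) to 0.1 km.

(106.9, 26.2)

Distance from S−P lag: d = Δt · v_P v_S / (v_P − v_S) = Δt · (5.88·3.68)/(5.88−3.68) ≈ 9.8356·Δt.
So d_N02 = 176.92, d_N03 = 28.11, d_N04 = 242.28 km.
Circle about each station: (x − 8.3)² + (y + 120.7)² = 176.92²; (x − 134.6)² + (y − 21.4)² = 28.11²; (x + 96.2)² + (y + 105.9)² = 242.28².
Subtracting the N02 equation from the N03 and N04 equations removes the quadratic terms:
252.6 x + 284.2 y = 34448.25
-209.0 x + 29.6 y = -21567.04
Solving the 2×2 system: x ≈ 106.9, y ≈ 26.2 km.
Check against N02 (with the unrounded x, y): √((x − 8.3)²+(y + 120.7)²) = 176.92 ≈ 176.92 km. ✓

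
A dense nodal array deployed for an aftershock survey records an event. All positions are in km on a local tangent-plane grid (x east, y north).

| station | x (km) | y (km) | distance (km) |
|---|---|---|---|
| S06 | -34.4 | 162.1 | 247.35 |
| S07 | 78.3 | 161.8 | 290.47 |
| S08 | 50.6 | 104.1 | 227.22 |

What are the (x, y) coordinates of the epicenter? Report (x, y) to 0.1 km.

(-81.6, -80.7)

Circle about each station: (x + 34.4)² + (y − 162.1)² = 247.35²; (x − 78.3)² + (y − 161.8)² = 290.47²; (x − 50.6)² + (y − 104.1)² = 227.22².
Subtracting the S06 equation from the S07 and S08 equations removes the quadratic terms:
225.4 x − 0.6 y = -18340.44
170.0 x − 116.0 y = -4509.51
Solving the 2×2 system: x ≈ -81.6, y ≈ -80.7 km.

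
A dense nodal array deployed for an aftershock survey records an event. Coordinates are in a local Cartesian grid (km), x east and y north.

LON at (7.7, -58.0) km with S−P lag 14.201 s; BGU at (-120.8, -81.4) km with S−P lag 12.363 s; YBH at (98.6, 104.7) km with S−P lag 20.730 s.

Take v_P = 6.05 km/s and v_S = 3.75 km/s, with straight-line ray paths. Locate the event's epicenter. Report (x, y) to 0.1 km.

(-94.6, 37.7)

Distance from S−P lag: d = Δt · v_P v_S / (v_P − v_S) = Δt · (6.05·3.75)/(6.05−3.75) ≈ 9.8641·Δt.
So d_LON = 140.08, d_BGU = 121.95, d_YBH = 204.48 km.
Circle about each station: (x − 7.7)² + (y + 58.0)² = 140.08²; (x + 120.8)² + (y + 81.4)² = 121.95²; (x − 98.6)² + (y − 104.7)² = 204.48².
Subtracting the LON equation from the BGU and YBH equations removes the quadratic terms:
-257.0 x − 46.8 y = 22545.91
181.8 x + 325.4 y = -4928.90
Solving the 2×2 system: x ≈ -94.6, y ≈ 37.7 km.
Check against LON (with the unrounded x, y): √((x − 7.7)²+(y + 58.0)²) = 140.08 ≈ 140.08 km. ✓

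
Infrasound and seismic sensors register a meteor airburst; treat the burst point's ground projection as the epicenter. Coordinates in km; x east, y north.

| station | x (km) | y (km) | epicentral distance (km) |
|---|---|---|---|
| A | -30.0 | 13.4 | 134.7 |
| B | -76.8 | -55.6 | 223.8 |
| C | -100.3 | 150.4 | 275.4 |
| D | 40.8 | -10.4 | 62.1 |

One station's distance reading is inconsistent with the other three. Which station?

B

Solve using three stations at a time. Using A, C, D (subtract circle equations pairwise → linear system) gives (x, y) ≈ (89.2, -49.5).
Distances from that point to each station vs reported:
  A: calculated 134.7 vs reported 134.7 → residual 0.0 km
  B: calculated 166.1 vs reported 223.8 → residual 57.7 km
  C: calculated 275.4 vs reported 275.4 → residual 0.0 km
  D: calculated 62.2 vs reported 62.1 → residual 0.1 km
A, C, D are mutually consistent (residuals ≈ 0); B is off by 57.7 km.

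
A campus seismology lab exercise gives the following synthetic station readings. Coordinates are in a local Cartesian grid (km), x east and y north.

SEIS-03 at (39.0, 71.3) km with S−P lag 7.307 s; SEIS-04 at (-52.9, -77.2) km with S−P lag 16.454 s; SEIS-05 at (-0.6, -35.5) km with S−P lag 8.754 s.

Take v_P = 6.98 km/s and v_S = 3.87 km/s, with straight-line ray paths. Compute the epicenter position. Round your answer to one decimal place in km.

Distance from S−P lag: d = Δt · v_P v_S / (v_P − v_S) = Δt · (6.98·3.87)/(6.98−3.87) ≈ 8.6857·Δt.
So d_SEIS-03 = 63.47, d_SEIS-04 = 142.91, d_SEIS-05 = 76.03 km.
Circle about each station: (x − 39.0)² + (y − 71.3)² = 63.47²; (x + 52.9)² + (y + 77.2)² = 142.91²; (x + 0.6)² + (y + 35.5)² = 76.03².
Subtracting the SEIS-03 equation from the SEIS-04 and SEIS-05 equations removes the quadratic terms:
-183.8 x − 297.0 y = -14241.27
-79.2 x − 213.6 y = -7096.20
Solving the 2×2 system: x ≈ 59.4, y ≈ 11.2 km.

x ≈ 59.4 km, y ≈ 11.2 km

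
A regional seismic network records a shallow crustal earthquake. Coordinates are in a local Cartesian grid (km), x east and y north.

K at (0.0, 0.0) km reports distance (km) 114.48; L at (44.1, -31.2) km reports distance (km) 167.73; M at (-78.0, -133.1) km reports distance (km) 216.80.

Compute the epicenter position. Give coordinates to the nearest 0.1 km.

Circle about each station: x² + y² = 114.48²; (x − 44.1)² + (y + 31.2)² = 167.73²; (x + 78.0)² + (y + 133.1)² = 216.80².
Subtracting the K equation from the L and M equations removes the quadratic terms:
88.2 x − 62.4 y = -12109.43
-156.0 x − 266.2 y = -10096.96
Solving the 2×2 system: x ≈ -78.1, y ≈ 83.7 km.

-78.1 km east, 83.7 km north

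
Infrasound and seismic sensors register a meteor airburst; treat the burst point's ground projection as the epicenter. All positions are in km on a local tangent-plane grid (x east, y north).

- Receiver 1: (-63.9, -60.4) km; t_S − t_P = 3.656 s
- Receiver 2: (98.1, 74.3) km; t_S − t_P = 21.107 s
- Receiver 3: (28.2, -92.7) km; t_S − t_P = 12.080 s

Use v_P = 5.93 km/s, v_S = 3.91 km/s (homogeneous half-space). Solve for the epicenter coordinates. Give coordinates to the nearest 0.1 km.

Distance from S−P lag: d = Δt · v_P v_S / (v_P − v_S) = Δt · (5.93·3.91)/(5.93−3.91) ≈ 11.4784·Δt.
So d_Receiver 1 = 41.96, d_Receiver 2 = 242.27, d_Receiver 3 = 138.66 km.
Circle about each station: (x + 63.9)² + (y + 60.4)² = 41.96²; (x − 98.1)² + (y − 74.3)² = 242.27²; (x − 28.2)² + (y + 92.7)² = 138.66².
Subtracting pairs of circle equations eliminates x²+y² and gives linear equations (the radical axes):
324.0 x + 269.4 y = -49521.38
184.2 x − 64.6 y = -15808.79
Solving the 2×2 system: x ≈ -105.7, y ≈ -56.7 km.

(-105.7, -56.7)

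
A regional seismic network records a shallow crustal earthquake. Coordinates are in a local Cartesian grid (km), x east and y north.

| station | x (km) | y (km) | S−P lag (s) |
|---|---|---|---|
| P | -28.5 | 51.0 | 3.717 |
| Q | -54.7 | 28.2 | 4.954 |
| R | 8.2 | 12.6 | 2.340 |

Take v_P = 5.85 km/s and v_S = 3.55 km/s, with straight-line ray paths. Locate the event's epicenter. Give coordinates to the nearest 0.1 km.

x ≈ -10.3 km, y ≈ 22.8 km

Distance from S−P lag: d = Δt · v_P v_S / (v_P − v_S) = Δt · (5.85·3.55)/(5.85−3.55) ≈ 9.0293·Δt.
So d_P = 33.56, d_Q = 44.73, d_R = 21.13 km.
Circle about each station: (x + 28.5)² + (y − 51.0)² = 33.56²; (x + 54.7)² + (y − 28.2)² = 44.73²; (x − 8.2)² + (y − 12.6)² = 21.13².
Subtracting pairs of circle equations eliminates x²+y² and gives linear equations (the radical axes):
-52.4 x − 45.6 y = -500.42
73.4 x − 76.8 y = -2507.45
Solving the 2×2 system: x ≈ -10.3, y ≈ 22.8 km.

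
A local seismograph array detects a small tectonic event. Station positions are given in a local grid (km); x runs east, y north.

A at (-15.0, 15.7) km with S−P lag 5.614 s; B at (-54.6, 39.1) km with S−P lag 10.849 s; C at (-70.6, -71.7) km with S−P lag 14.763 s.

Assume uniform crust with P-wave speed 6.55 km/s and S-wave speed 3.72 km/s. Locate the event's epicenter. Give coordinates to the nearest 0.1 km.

x ≈ 31.8 km, y ≈ 3.6 km

Distance from S−P lag: d = Δt · v_P v_S / (v_P − v_S) = Δt · (6.55·3.72)/(6.55−3.72) ≈ 8.6099·Δt.
So d_A = 48.34, d_B = 93.41, d_C = 127.11 km.
Circle about each station: (x + 15.0)² + (y − 15.7)² = 48.34²; (x + 54.6)² + (y − 39.1)² = 93.41²; (x + 70.6)² + (y + 71.7)² = 127.11².
Subtracting the A equation from the B and C equations removes the quadratic terms:
-79.2 x + 46.8 y = -2350.19
-111.2 x − 174.8 y = -4166.44
Solving the 2×2 system: x ≈ 31.8, y ≈ 3.6 km.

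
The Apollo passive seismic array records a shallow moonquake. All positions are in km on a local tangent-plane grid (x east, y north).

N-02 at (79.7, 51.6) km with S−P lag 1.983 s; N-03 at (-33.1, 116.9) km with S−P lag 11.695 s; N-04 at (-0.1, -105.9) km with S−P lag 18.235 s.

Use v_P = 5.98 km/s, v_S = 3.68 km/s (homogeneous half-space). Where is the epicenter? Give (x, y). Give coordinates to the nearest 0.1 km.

61.6 km east, 57.3 km north

Distance from S−P lag: d = Δt · v_P v_S / (v_P − v_S) = Δt · (5.98·3.68)/(5.98−3.68) ≈ 9.5680·Δt.
So d_N-02 = 18.97, d_N-03 = 111.90, d_N-04 = 174.47 km.
Circle about each station: (x − 79.7)² + (y − 51.6)² = 18.97²; (x + 33.1)² + (y − 116.9)² = 111.90²; (x + 0.1)² + (y + 105.9)² = 174.47².
Subtracting the N-02 equation from the N-03 and N-04 equations removes the quadratic terms:
-225.6 x + 130.6 y = -6415.18
-159.6 x − 315.0 y = -27879.75
Solving the 2×2 system: x ≈ 61.6, y ≈ 57.3 km.
Check against N-02 (with the unrounded x, y): √((x − 79.7)²+(y − 51.6)²) = 18.97 ≈ 18.97 km. ✓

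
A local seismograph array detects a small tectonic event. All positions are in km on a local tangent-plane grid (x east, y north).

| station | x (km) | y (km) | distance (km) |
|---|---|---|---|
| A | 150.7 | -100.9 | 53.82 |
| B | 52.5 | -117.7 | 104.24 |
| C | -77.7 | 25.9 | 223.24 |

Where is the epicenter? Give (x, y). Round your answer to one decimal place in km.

x ≈ 132.1 km, y ≈ -50.4 km

Circle about each station: (x − 150.7)² + (y + 100.9)² = 53.82²; (x − 52.5)² + (y + 117.7)² = 104.24²; (x + 77.7)² + (y − 25.9)² = 223.24².
Subtracting the A equation from the B and C equations removes the quadratic terms:
-196.4 x − 33.6 y = -24251.15
-456.8 x + 253.6 y = -73122.71
Solving the 2×2 system: x ≈ 132.1, y ≈ -50.4 km.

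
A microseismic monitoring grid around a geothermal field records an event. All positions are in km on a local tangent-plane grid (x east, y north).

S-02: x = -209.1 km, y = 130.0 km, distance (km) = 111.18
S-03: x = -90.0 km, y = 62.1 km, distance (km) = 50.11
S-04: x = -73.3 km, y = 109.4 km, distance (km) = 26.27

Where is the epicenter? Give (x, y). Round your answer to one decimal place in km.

(-99.5, 111.3)

Circle about each station: (x + 209.1)² + (y − 130.0)² = 111.18²; (x + 90.0)² + (y − 62.1)² = 50.11²; (x + 73.3)² + (y − 109.4)² = 26.27².
Subtracting the S-02 equation from the S-03 and S-04 equations removes the quadratic terms:
238.2 x − 135.8 y = -38816.42
271.6 x − 41.2 y = -31610.68
Solving the 2×2 system: x ≈ -99.5, y ≈ 111.3 km.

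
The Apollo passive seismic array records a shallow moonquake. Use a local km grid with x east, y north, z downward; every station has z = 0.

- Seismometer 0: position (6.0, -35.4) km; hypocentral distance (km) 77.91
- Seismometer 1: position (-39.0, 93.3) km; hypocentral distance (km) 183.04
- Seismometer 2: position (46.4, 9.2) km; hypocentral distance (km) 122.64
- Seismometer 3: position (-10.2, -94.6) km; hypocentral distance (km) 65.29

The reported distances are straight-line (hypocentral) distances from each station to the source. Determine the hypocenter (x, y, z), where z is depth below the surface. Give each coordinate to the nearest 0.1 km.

(-14.4, -76.9, 62.7)

Each station gives a sphere (x−x_i)² + (y−y_i)² + z² = d_i² (stations at z=0).
Subtracting the Seismometer 0 sphere from Seismometer 1 and Seismometer 2: z² cancels, leaving linear equations in x and y:
-90.0 x + 257.4 y = -18496.94
80.8 x + 89.2 y = -8022.16
Solving: x ≈ -14.396, y ≈ -76.894 km (keep extra digits for the depth step; rounded: -14.4, -76.9).
Then from the Seismometer 0 sphere: z² = 77.91² − (x − 6.0)² − (y + 35.4)² with x = -14.396, y = -76.894, so z ≈ 62.707 ≈ 62.7 km.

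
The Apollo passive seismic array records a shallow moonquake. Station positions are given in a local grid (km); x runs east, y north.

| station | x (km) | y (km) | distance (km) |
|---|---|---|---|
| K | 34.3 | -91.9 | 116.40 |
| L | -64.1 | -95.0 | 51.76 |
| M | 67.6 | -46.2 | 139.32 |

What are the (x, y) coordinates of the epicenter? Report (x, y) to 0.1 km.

x ≈ -71.7 km, y ≈ -43.8 km

Circle about each station: (x − 34.3)² + (y + 91.9)² = 116.40²; (x + 64.1)² + (y + 95.0)² = 51.76²; (x − 67.6)² + (y + 46.2)² = 139.32².
Subtracting the K equation from the L and M equations removes the quadratic terms:
-196.8 x − 6.2 y = 14381.57
66.6 x + 91.4 y = -8779.00
Solving the 2×2 system: x ≈ -71.7, y ≈ -43.8 km.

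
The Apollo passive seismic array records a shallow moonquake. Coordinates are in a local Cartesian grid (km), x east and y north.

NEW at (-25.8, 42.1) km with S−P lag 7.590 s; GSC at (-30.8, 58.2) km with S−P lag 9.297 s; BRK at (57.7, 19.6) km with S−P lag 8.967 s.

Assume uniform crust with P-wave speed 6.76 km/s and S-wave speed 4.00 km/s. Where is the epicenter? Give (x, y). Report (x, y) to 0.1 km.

-13.9 km east, -31.3 km north

Distance from S−P lag: d = Δt · v_P v_S / (v_P − v_S) = Δt · (6.76·4.00)/(6.76−4.00) ≈ 9.7971·Δt.
So d_NEW = 74.36, d_GSC = 91.08, d_BRK = 87.85 km.
Circle about each station: (x + 25.8)² + (y − 42.1)² = 74.36²; (x + 30.8)² + (y − 58.2)² = 91.08²; (x − 57.7)² + (y − 19.6)² = 87.85².
Subtracting the NEW equation from the GSC and BRK equations removes the quadratic terms:
-10.0 x + 32.2 y = -868.33
167.0 x − 45.0 y = -912.81
Solving the 2×2 system: x ≈ -13.9, y ≈ -31.3 km.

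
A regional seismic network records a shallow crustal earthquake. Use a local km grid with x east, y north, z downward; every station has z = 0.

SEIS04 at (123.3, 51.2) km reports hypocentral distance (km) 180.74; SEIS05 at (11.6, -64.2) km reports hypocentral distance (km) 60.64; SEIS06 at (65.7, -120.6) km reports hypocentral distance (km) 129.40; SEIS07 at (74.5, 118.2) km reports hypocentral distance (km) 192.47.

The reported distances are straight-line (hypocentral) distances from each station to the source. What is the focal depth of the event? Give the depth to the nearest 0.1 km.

Each station gives a sphere (x−x_i)² + (y−y_i)² + z² = d_i² (stations at z=0).
Subtracting the SEIS04 sphere from SEIS05 and SEIS06: z² cancels, leaving linear equations in x and y:
-223.4 x − 230.8 y = 15421.61
-115.2 x − 343.6 y = 16959.11
Solving: x ≈ -27.599, y ≈ -40.104 km (keep extra digits for the depth step; rounded: -27.6, -40.1).
Then from the SEIS04 sphere: z² = 180.74² − (x − 123.3)² − (y − 51.2)² with x = -27.599, y = -40.104, so z ≈ 39.497 ≈ 39.5 km.

39.5 km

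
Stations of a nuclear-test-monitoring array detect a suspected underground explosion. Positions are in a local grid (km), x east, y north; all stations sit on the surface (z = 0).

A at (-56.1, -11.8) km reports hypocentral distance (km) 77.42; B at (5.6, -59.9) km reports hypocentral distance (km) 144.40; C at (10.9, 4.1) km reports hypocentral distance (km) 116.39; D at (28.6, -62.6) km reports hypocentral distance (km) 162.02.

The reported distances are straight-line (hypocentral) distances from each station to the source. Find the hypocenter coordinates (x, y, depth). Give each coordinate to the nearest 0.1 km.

Each station gives a sphere (x−x_i)² + (y−y_i)² + z² = d_i² (stations at z=0).
Subtracting the A sphere from B and C: z² cancels, leaving linear equations in x and y:
123.4 x − 96.2 y = -14524.58
134.0 x + 31.8 y = -10703.61
Solving: x ≈ -88.705, y ≈ 37.197 km (keep extra digits for the depth step; rounded: -88.7, 37.2).
Then from the A sphere: z² = 77.42² − (x + 56.1)² − (y + 11.8)² with x = -88.705, y = 37.197, so z ≈ 50.300 ≈ 50.3 km.

(-88.7, 37.2, 50.3)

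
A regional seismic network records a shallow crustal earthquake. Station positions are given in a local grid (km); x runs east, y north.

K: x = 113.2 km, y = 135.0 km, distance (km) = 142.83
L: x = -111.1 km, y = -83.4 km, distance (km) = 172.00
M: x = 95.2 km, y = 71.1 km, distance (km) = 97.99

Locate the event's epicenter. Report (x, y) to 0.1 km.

Circle about each station: (x − 113.2)² + (y − 135.0)² = 142.83²; (x + 111.1)² + (y + 83.4)² = 172.00²; (x − 95.2)² + (y − 71.1)² = 97.99².
Subtracting the K equation from the L and M equations removes the quadratic terms:
-448.6 x − 436.8 y = -20924.06
-36.0 x − 127.8 y = -6122.62
Solving the 2×2 system: x ≈ -0.0, y ≈ 47.9 km.

x ≈ -0.0 km, y ≈ 47.9 km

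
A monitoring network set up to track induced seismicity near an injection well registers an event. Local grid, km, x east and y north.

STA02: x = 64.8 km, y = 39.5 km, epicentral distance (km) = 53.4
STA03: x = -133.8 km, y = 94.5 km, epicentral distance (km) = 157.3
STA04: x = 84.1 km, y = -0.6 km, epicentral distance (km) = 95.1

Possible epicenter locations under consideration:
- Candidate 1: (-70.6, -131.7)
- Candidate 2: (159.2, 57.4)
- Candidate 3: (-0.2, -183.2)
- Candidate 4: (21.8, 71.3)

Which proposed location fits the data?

For each candidate, compare |candidate − station| to the reported distance:
Candidate 1: residuals STA02 164.9, STA03 77.6, STA04 107.7 → max 164.9 km
Candidate 2: residuals STA02 42.7, STA03 138.0, STA04 0.2 → max 138.0 km
Candidate 3: residuals STA02 178.6, STA03 150.9, STA04 106.0 → max 178.6 km
Candidate 4: residuals STA02 0.1, STA03 0.0, STA04 0.0 → max 0.1 km
Only Candidate 4 has all residuals ≈ 0.

Candidate 4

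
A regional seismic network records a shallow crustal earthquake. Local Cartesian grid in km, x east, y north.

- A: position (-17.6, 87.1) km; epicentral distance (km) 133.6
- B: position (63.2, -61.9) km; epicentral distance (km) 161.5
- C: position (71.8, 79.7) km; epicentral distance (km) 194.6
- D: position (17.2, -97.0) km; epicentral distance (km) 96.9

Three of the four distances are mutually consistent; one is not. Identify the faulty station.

Solve using three stations at a time. Using A, B, C (subtract circle equations pairwise → linear system) gives (x, y) ≈ (-93.7, -22.9).
Distances from that point to each station vs reported:
  A: calculated 133.8 vs reported 133.6 → residual 0.2 km
  B: calculated 161.6 vs reported 161.5 → residual 0.1 km
  C: calculated 194.7 vs reported 194.6 → residual 0.1 km
  D: calculated 133.3 vs reported 96.9 → residual 36.4 km
A, B, C are mutually consistent (residuals ≈ 0); D is off by 36.4 km.

D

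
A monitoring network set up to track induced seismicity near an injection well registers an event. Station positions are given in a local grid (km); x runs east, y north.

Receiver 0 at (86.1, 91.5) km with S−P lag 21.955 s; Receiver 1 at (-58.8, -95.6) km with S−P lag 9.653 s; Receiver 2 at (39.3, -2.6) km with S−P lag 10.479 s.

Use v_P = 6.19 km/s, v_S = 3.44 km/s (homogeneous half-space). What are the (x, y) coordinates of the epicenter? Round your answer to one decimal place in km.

(-39.1, -23.5)

Distance from S−P lag: d = Δt · v_P v_S / (v_P − v_S) = Δt · (6.19·3.44)/(6.19−3.44) ≈ 7.7431·Δt.
So d_Receiver 0 = 170.00, d_Receiver 1 = 74.74, d_Receiver 2 = 81.14 km.
Circle about each station: (x − 86.1)² + (y − 91.5)² = 170.00²; (x + 58.8)² + (y + 95.6)² = 74.74²; (x − 39.3)² + (y + 2.6)² = 81.14².
Subtracting pairs of circle equations eliminates x²+y² and gives linear equations (the radical axes):
-289.8 x − 374.2 y = 20125.27
-93.6 x − 188.2 y = 8082.09
Solving the 2×2 system: x ≈ -39.1, y ≈ -23.5 km.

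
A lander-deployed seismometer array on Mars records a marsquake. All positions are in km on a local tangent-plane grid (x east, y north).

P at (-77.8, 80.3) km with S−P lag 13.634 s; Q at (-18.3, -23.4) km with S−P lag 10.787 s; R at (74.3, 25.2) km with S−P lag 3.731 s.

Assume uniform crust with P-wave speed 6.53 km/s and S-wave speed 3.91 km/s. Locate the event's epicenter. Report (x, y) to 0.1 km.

Distance from S−P lag: d = Δt · v_P v_S / (v_P − v_S) = Δt · (6.53·3.91)/(6.53−3.91) ≈ 9.7452·Δt.
So d_P = 132.87, d_Q = 105.12, d_R = 36.36 km.
Circle about each station: (x + 77.8)² + (y − 80.3)² = 132.87²; (x + 18.3)² + (y + 23.4)² = 105.12²; (x − 74.3)² + (y − 25.2)² = 36.36².
Subtracting the P equation from the Q and R equations removes the quadratic terms:
119.0 x − 207.4 y = -5014.26
304.2 x − 110.2 y = 9986.99
Solving the 2×2 system: x ≈ 52.5, y ≈ 54.3 km.
Check against P (with the unrounded x, y): √((x + 77.8)²+(y − 80.3)²) = 132.87 ≈ 132.87 km. ✓

(52.5, 54.3)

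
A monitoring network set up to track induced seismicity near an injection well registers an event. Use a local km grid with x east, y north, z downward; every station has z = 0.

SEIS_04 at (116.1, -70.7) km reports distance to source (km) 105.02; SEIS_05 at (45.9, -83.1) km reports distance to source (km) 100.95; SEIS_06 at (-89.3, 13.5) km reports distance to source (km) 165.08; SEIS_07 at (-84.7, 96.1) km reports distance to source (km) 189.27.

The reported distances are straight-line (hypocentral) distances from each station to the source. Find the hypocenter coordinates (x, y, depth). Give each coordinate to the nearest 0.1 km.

Each station gives a sphere (x−x_i)² + (y−y_i)² + z² = d_i² (stations at z=0).
Subtracting the SEIS_04 sphere from SEIS_05 and SEIS_06: z² cancels, leaving linear equations in x and y:
-140.4 x − 24.8 y = -8626.98
-410.8 x + 168.4 y = -26543.17
Solving: x ≈ 62.400, y ≈ -5.400 km (keep extra digits for the depth step; rounded: 62.4, -5.4).
Then from the SEIS_04 sphere: z² = 105.02² − (x − 116.1)² − (y + 70.7)² with x = 62.400, y = -5.400, so z ≈ 62.301 ≈ 62.3 km.
Check against SEIS_07 (with the unrounded solution): distance 189.27 ≈ 189.27 km. ✓

x ≈ 62.4 km, y ≈ -5.4 km, depth ≈ 62.3 km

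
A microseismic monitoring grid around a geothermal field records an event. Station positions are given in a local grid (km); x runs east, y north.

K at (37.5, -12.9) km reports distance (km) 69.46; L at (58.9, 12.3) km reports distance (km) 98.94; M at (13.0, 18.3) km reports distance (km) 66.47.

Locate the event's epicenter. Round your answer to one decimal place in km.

-28.9 km east, -33.3 km north

Circle about each station: (x − 37.5)² + (y + 12.9)² = 69.46²; (x − 58.9)² + (y − 12.3)² = 98.94²; (x − 13.0)² + (y − 18.3)² = 66.47².
Subtracting the K equation from the L and M equations removes the quadratic terms:
42.8 x + 50.4 y = -2916.59
-49.0 x + 62.4 y = -662.34
Solving the 2×2 system: x ≈ -28.9, y ≈ -33.3 km.
Check against K (with the unrounded x, y): √((x − 37.5)²+(y + 12.9)²) = 69.48 ≈ 69.46 km. ✓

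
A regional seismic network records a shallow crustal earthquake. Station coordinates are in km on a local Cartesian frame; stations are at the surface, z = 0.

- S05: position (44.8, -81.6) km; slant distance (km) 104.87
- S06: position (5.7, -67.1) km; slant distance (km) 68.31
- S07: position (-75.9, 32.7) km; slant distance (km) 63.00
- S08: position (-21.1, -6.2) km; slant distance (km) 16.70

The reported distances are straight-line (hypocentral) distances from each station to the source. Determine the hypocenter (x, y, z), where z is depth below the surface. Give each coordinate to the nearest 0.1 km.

Each station gives a sphere (x−x_i)² + (y−y_i)² + z² = d_i² (stations at z=0).
Subtracting the S05 sphere from S06 and S07: z² cancels, leaving linear equations in x and y:
-78.2 x + 29.0 y = 2200.76
-241.4 x + 228.6 y = 5193.22
Solving: x ≈ -32.410, y ≈ -11.507 km (keep extra digits for the depth step; rounded: -32.4, -11.5).
Then from the S05 sphere: z² = 104.87² − (x − 44.8)² − (y + 81.6)² with x = -32.410, y = -11.507, so z ≈ 11.104 ≈ 11.1 km.
Check against S08 (with the unrounded solution): distance 16.72 ≈ 16.70 km. ✓

(-32.4, -11.5, 11.1)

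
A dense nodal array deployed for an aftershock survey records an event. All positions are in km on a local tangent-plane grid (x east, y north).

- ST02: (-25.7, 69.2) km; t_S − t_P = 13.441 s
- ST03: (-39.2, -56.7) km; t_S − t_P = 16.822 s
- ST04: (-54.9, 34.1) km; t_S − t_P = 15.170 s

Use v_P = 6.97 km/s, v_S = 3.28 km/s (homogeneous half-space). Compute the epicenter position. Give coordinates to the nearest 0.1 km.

Distance from S−P lag: d = Δt · v_P v_S / (v_P − v_S) = Δt · (6.97·3.28)/(6.97−3.28) ≈ 6.1956·Δt.
So d_ST02 = 83.27, d_ST03 = 104.22, d_ST04 = 93.99 km.
Circle about each station: (x + 25.7)² + (y − 69.2)² = 83.27²; (x + 39.2)² + (y + 56.7)² = 104.22²; (x + 54.9)² + (y − 34.1)² = 93.99².
Subtracting the ST02 equation from the ST03 and ST04 equations removes the quadratic terms:
-27.0 x − 251.8 y = -4625.52
-58.4 x − 70.2 y = -3172.54
Solving the 2×2 system: x ≈ 37.0, y ≈ 14.4 km.
Check against ST02 (with the unrounded x, y): √((x + 25.7)²+(y − 69.2)²) = 83.28 ≈ 83.27 km. ✓

(37.0, 14.4)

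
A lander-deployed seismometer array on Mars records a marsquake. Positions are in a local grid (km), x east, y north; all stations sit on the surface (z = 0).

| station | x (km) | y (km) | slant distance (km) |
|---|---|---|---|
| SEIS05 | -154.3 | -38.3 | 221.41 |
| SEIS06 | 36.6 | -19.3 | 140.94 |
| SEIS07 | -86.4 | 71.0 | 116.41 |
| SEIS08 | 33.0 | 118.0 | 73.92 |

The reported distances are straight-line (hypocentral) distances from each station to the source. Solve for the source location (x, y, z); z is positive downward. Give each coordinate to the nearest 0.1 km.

(4.6, 101.0, 66.1)

Each station gives a sphere (x−x_i)² + (y−y_i)² + z² = d_i² (stations at z=0).
Subtracting the SEIS05 sphere from SEIS06 and SEIS07: z² cancels, leaving linear equations in x and y:
381.8 x + 38.0 y = 5594.97
135.8 x + 218.6 y = 22701.68
Solving: x ≈ 4.603, y ≈ 100.991 km (keep extra digits for the depth step; rounded: 4.6, 101.0).
Then from the SEIS05 sphere: z² = 221.41² − (x + 154.3)² − (y + 38.3)² with x = 4.603, y = 100.991, so z ≈ 66.108 ≈ 66.1 km.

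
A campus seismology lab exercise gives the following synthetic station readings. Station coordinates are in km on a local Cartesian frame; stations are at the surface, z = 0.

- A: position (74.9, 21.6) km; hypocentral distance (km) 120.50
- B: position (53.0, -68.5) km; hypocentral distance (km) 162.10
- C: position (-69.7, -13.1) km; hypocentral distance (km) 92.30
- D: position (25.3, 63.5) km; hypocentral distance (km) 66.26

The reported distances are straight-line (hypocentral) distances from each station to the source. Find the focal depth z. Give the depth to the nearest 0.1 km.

z ≈ 31.8 km

Each station gives a sphere (x−x_i)² + (y−y_i)² + z² = d_i² (stations at z=0).
Subtracting the A sphere from B and C: z² cancels, leaving linear equations in x and y:
-43.8 x − 180.2 y = -10331.48
-289.2 x − 69.4 y = 4954.09
Solving: x ≈ -32.802, y ≈ 65.306 km (keep extra digits for the depth step; rounded: -32.8, 65.3).
Then from the A sphere: z² = 120.50² − (x − 74.9)² − (y − 21.6)² with x = -32.802, y = 65.306, so z ≈ 31.785 ≈ 31.8 km.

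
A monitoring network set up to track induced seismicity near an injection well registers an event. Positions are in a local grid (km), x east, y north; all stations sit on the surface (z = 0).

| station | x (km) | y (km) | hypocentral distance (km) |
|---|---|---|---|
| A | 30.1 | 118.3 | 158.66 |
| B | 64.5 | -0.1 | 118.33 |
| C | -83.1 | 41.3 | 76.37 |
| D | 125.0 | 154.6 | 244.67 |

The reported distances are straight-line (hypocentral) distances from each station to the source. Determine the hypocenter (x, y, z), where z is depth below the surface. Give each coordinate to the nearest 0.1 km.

Each station gives a sphere (x−x_i)² + (y−y_i)² + z² = d_i² (stations at z=0).
Subtracting the A sphere from B and C: z² cancels, leaving linear equations in x and y:
68.8 x − 236.8 y = 430.37
-226.4 x − 154.0 y = 13051.02
Solving: x ≈ -47.101, y ≈ -15.502 km (keep extra digits for the depth step; rounded: -47.1, -15.5).
Then from the A sphere: z² = 158.66² − (x − 30.1)² − (y − 118.3)² with x = -47.101, y = -15.502, so z ≈ 36.194 ≈ 36.2 km.
Check against D (with the unrounded solution): distance 244.67 ≈ 244.67 km. ✓

x ≈ -47.1 km, y ≈ -15.5 km, depth ≈ 36.2 km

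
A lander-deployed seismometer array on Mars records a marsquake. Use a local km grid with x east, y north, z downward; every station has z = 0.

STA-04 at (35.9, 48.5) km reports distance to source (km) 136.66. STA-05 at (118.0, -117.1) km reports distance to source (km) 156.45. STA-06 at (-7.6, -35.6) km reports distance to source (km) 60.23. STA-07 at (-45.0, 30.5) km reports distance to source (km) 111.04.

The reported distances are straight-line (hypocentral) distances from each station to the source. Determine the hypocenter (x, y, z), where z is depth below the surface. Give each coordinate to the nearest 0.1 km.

Each station gives a sphere (x−x_i)² + (y−y_i)² + z² = d_i² (stations at z=0).
Subtracting the STA-04 sphere from STA-05 and STA-06: z² cancels, leaving linear equations in x and y:
164.2 x − 331.2 y = 18194.70
-87.0 x − 168.2 y = 12732.36
Solving: x ≈ -20.495, y ≈ -65.097 km (keep extra digits for the depth step; rounded: -20.5, -65.1).
Then from the STA-04 sphere: z² = 136.66² − (x − 35.9)² − (y − 48.5)² with x = -20.495, y = -65.097, so z ≈ 50.905 ≈ 50.9 km.
Check against STA-07 (with the unrounded solution): distance 111.04 ≈ 111.04 km. ✓

x ≈ -20.5 km, y ≈ -65.1 km, depth ≈ 50.9 km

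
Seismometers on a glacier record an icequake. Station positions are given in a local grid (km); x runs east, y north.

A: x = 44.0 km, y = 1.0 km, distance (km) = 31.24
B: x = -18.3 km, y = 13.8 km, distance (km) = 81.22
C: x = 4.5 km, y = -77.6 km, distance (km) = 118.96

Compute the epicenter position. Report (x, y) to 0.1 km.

61.9 km east, 26.6 km north

Circle about each station: (x − 44.0)² + (y − 1.0)² = 31.24²; (x + 18.3)² + (y − 13.8)² = 81.22²; (x − 4.5)² + (y + 77.6)² = 118.96².
Subtracting the A equation from the B and C equations removes the quadratic terms:
-124.6 x + 25.6 y = -7032.42
-79.0 x − 157.2 y = -9070.53
Solving the 2×2 system: x ≈ 61.9, y ≈ 26.6 km.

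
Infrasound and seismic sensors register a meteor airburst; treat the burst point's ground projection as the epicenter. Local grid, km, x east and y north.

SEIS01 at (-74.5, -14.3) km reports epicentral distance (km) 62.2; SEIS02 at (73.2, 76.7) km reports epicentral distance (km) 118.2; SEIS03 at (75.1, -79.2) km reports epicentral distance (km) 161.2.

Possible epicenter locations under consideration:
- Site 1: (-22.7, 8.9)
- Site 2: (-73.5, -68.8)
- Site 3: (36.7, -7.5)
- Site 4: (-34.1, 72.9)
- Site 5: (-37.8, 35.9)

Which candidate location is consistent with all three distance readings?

Site 5

For each candidate, compare |candidate − station| to the reported distance:
Site 1: residuals SEIS01 5.4, SEIS02 0.8, SEIS03 29.6 → max 29.6 km
Site 2: residuals SEIS01 7.7, SEIS02 88.4, SEIS03 12.2 → max 88.4 km
Site 3: residuals SEIS01 49.2, SEIS02 26.4, SEIS03 79.9 → max 79.9 km
Site 4: residuals SEIS01 33.9, SEIS02 10.8, SEIS03 26.0 → max 33.9 km
Site 5: residuals SEIS01 0.0, SEIS02 0.1, SEIS03 0.0 → max 0.1 km
Only Site 5 has all residuals ≈ 0.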